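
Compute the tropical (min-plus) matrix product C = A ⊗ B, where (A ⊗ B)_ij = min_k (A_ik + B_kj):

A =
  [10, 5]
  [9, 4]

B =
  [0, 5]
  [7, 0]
A ⊗ B =
  [10, 5]
  [9, 4]

Apply the min-plus product entry-by-entry:
  C[0][0] = min over k of (A[0][0] + B[0][0] = 10 + 0 = 10, A[0][1] + B[1][0] = 5 + 7 = 12) = 10 (attained at k = 0)
  C[0][1] = min over k of (A[0][0] + B[0][1] = 10 + 5 = 15, A[0][1] + B[1][1] = 5 + 0 = 5) = 5 (attained at k = 1)
  C[1][0] = min over k of (A[1][0] + B[0][0] = 9 + 0 = 9, A[1][1] + B[1][0] = 4 + 7 = 11) = 9 (attained at k = 0)
  C[1][1] = min over k of (A[1][0] + B[0][1] = 9 + 5 = 14, A[1][1] + B[1][1] = 4 + 0 = 4) = 4 (attained at k = 1)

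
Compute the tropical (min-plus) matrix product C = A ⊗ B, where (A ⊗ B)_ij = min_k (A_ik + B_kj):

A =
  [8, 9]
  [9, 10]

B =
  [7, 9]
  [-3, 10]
A ⊗ B =
  [6, 17]
  [7, 18]

Apply the min-plus product entry-by-entry:
  C[0][0] = min over k of (A[0][0] + B[0][0] = 8 + 7 = 15, A[0][1] + B[1][0] = 9 + -3 = 6) = 6 (attained at k = 1)
  C[0][1] = min over k of (A[0][0] + B[0][1] = 8 + 9 = 17, A[0][1] + B[1][1] = 9 + 10 = 19) = 17 (attained at k = 0)
  C[1][0] = min over k of (A[1][0] + B[0][0] = 9 + 7 = 16, A[1][1] + B[1][0] = 10 + -3 = 7) = 7 (attained at k = 1)
  C[1][1] = min over k of (A[1][0] + B[0][1] = 9 + 9 = 18, A[1][1] + B[1][1] = 10 + 10 = 20) = 18 (attained at k = 0)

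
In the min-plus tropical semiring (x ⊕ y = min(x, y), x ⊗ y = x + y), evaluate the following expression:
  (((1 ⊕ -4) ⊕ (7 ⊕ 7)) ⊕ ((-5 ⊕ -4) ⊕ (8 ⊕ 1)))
(((1 ⊕ -4) ⊕ (7 ⊕ 7)) ⊕ ((-5 ⊕ -4) ⊕ (8 ⊕ 1))) = -5

Expand innermost to outermost. Recall ⊕ takes the minimum of its arguments and ⊗ takes their sum. Working out the expression (((1 ⊕ -4) ⊕ (7 ⊕ 7)) ⊕ ((-5 ⊕ -4) ⊕ (8 ⊕ 1))) gives -5.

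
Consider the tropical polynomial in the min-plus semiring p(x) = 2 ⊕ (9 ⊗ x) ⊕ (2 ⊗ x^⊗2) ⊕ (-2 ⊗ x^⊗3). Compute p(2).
p(2) = 2

A tropical monomial a ⊗ x^⊗i evaluates to a + i · x. Evaluating each term at x = 2:
  Term 0 contributes 2 + 0 · 2 = 2
  Term 1 contributes 9 + 1 · 2 = 11
  Term 2 contributes 2 + 2 · 2 = 6
  Term 3 contributes -2 + 3 · 2 = 4
p(2) = ⊕ of these = min[2, 11, 6, 4] = 2.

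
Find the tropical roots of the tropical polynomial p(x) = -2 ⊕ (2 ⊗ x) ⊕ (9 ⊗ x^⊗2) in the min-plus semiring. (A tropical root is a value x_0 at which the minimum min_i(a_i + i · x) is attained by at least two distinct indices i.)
Roots: {-7, -4}

Each tropical root is a break point of the lower envelope of the lines y = a_i + i · x (there are 3 lines, with slopes 0, 1, ..., 2). Only the lines that attain the minimum somewhere contribute to roots; other lines are dominated. Here the surviving (envelope) indices are i = 2, i = 1, i = 0.
Intersections between consecutive envelope lines give the roots: for adjacent envelope indices i < j the intersection is x = (a_i − a_j) / (j − i). Reading off the sorted break points: {-7, -4}.
Verification: at each break x_0, at least two indices attain the minimum of min_i(a_i + i · x_0).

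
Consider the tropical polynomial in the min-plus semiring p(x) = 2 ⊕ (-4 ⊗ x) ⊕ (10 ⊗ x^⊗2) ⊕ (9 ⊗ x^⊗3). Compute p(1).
p(1) = -3

A tropical monomial a ⊗ x^⊗i evaluates to a + i · x. Evaluating each term at x = 1:
  Term 0 contributes 2 + 0 · 1 = 2
  Term 1 contributes -4 + 1 · 1 = -3
  Term 2 contributes 10 + 2 · 1 = 12
  Term 3 contributes 9 + 3 · 1 = 12
p(1) = ⊕ of these = min[2, -3, 12, 12] = -3.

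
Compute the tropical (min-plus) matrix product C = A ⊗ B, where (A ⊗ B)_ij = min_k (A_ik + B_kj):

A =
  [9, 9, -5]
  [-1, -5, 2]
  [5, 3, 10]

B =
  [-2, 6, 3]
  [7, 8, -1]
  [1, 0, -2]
A ⊗ B =
  [-4, -5, -7]
  [-3, 2, -6]
  [3, 10, 2]

Apply the min-plus product entry-by-entry:
  C[0][0] = min over k of (A[0][0] + B[0][0] = 9 + -2 = 7, A[0][1] + B[1][0] = 9 + 7 = 16, A[0][2] + B[2][0] = -5 + 1 = -4) = -4 (attained at k = 2)
  C[0][1] = min over k of (A[0][0] + B[0][1] = 9 + 6 = 15, A[0][1] + B[1][1] = 9 + 8 = 17, A[0][2] + B[2][1] = -5 + 0 = -5) = -5 (attained at k = 2)
  C[0][2] = min over k of (A[0][0] + B[0][2] = 9 + 3 = 12, A[0][1] + B[1][2] = 9 + -1 = 8, A[0][2] + B[2][2] = -5 + -2 = -7) = -7 (attained at k = 2)
  C[1][0] = min over k of (A[1][0] + B[0][0] = -1 + -2 = -3, A[1][1] + B[1][0] = -5 + 7 = 2, A[1][2] + B[2][0] = 2 + 1 = 3) = -3 (attained at k = 0)
  C[1][1] = min over k of (A[1][0] + B[0][1] = -1 + 6 = 5, A[1][1] + B[1][1] = -5 + 8 = 3, A[1][2] + B[2][1] = 2 + 0 = 2) = 2 (attained at k = 2)
  C[1][2] = min over k of (A[1][0] + B[0][2] = -1 + 3 = 2, A[1][1] + B[1][2] = -5 + -1 = -6, A[1][2] + B[2][2] = 2 + -2 = 0) = -6 (attained at k = 1)
  C[2][0] = min over k of (A[2][0] + B[0][0] = 5 + -2 = 3, A[2][1] + B[1][0] = 3 + 7 = 10, A[2][2] + B[2][0] = 10 + 1 = 11) = 3 (attained at k = 0)
  C[2][1] = min over k of (A[2][0] + B[0][1] = 5 + 6 = 11, A[2][1] + B[1][1] = 3 + 8 = 11, A[2][2] + B[2][1] = 10 + 0 = 10) = 10 (attained at k = 2)
  C[2][2] = min over k of (A[2][0] + B[0][2] = 5 + 3 = 8, A[2][1] + B[1][2] = 3 + -1 = 2, A[2][2] + B[2][2] = 10 + -2 = 8) = 2 (attained at k = 1)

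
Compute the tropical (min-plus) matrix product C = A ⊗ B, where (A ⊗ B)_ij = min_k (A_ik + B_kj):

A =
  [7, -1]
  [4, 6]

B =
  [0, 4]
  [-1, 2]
A ⊗ B =
  [-2, 1]
  [4, 8]

Apply the min-plus product entry-by-entry:
  C[0][0] = min over k of (A[0][0] + B[0][0] = 7 + 0 = 7, A[0][1] + B[1][0] = -1 + -1 = -2) = -2 (attained at k = 1)
  C[0][1] = min over k of (A[0][0] + B[0][1] = 7 + 4 = 11, A[0][1] + B[1][1] = -1 + 2 = 1) = 1 (attained at k = 1)
  C[1][0] = min over k of (A[1][0] + B[0][0] = 4 + 0 = 4, A[1][1] + B[1][0] = 6 + -1 = 5) = 4 (attained at k = 0)
  C[1][1] = min over k of (A[1][0] + B[0][1] = 4 + 4 = 8, A[1][1] + B[1][1] = 6 + 2 = 8) = 8 (attained at k = 0)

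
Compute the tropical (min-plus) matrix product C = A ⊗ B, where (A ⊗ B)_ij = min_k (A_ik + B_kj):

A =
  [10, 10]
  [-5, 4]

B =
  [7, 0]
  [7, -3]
A ⊗ B =
  [17, 7]
  [2, -5]

Apply the min-plus product entry-by-entry:
  C[0][0] = min over k of (A[0][0] + B[0][0] = 10 + 7 = 17, A[0][1] + B[1][0] = 10 + 7 = 17) = 17 (attained at k = 0)
  C[0][1] = min over k of (A[0][0] + B[0][1] = 10 + 0 = 10, A[0][1] + B[1][1] = 10 + -3 = 7) = 7 (attained at k = 1)
  C[1][0] = min over k of (A[1][0] + B[0][0] = -5 + 7 = 2, A[1][1] + B[1][0] = 4 + 7 = 11) = 2 (attained at k = 0)
  C[1][1] = min over k of (A[1][0] + B[0][1] = -5 + 0 = -5, A[1][1] + B[1][1] = 4 + -3 = 1) = -5 (attained at k = 0)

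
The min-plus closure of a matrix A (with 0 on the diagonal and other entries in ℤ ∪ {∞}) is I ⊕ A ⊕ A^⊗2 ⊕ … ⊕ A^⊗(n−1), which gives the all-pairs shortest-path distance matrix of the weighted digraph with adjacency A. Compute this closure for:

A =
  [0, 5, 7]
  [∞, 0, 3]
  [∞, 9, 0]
Closure =
  [0, 5, 7]
  [∞, 0, 3]
  [∞, 9, 0]

This is the Floyd-Warshall all-pairs shortest-path computation. For each intermediate vertex k = 0, 1, …, 2, update dist[i][j] ← min(dist[i][j], dist[i][k] + dist[k][j]). The final matrix gives, for each (i, j), the minimum total weight of any directed path from i to j (possibly empty when i = j).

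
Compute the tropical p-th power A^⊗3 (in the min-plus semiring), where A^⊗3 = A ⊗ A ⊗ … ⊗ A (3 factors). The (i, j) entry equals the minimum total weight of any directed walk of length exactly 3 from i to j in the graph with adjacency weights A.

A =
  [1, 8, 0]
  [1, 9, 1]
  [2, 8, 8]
A^⊗3 =
  [3, 9, 2]
  [3, 9, 2]
  [4, 10, 3]

Each entry (A^⊗3)_ij equals the minimum over all length-3 walks i = v_0 → v_1 → … → v_3 = j of Σ_t A[v_t][v_{t+1}]. For example, for (i, j) = (0, 2) we minimise over 9 possible intermediate vertex sequences; the minimum is 2, attained along the walk 0 → 0 → 0 → 2.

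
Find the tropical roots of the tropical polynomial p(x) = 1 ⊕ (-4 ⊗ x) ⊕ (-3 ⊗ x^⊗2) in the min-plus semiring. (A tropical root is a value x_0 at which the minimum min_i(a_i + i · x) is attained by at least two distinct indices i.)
Roots: {-1, 5}

Each tropical root is a break point of the lower envelope of the lines y = a_i + i · x (there are 3 lines, with slopes 0, 1, ..., 2). Only the lines that attain the minimum somewhere contribute to roots; other lines are dominated. Here the surviving (envelope) indices are i = 2, i = 1, i = 0.
Intersections between consecutive envelope lines give the roots: for adjacent envelope indices i < j the intersection is x = (a_i − a_j) / (j − i). Reading off the sorted break points: {-1, 5}.
Verification: at each break x_0, at least two indices attain the minimum of min_i(a_i + i · x_0).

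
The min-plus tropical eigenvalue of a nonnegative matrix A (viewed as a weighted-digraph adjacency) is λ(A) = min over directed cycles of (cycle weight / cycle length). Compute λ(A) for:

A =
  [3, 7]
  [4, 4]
λ(A) = 3

Enumerate directed cycles and compute their means (weight / length). Sample:
  cycle 0 → 0: weight = 3, length = 1, mean = 3/1 ≈ 3.000
  cycle 1 → 1: weight = 4, length = 1, mean = 4/1 ≈ 4.000
  cycle 0 → 1 → 0: weight = 11, length = 2, mean = 11/2 ≈ 5.500
  cycle 1 → 0 → 1: weight = 11, length = 2, mean = 11/2 ≈ 5.500
Minimum mean = 3.000, attained e.g. along the cycle 0 → 0 with weight 3 and length 1. So λ(A) = 3/1 = 3.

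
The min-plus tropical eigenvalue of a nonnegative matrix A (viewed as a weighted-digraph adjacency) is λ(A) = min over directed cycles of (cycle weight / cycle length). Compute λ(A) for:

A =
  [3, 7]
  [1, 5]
λ(A) = 3

Enumerate directed cycles and compute their means (weight / length). Sample:
  cycle 0 → 0: weight = 3, length = 1, mean = 3/1 ≈ 3.000
  cycle 1 → 1: weight = 5, length = 1, mean = 5/1 ≈ 5.000
  cycle 0 → 1 → 0: weight = 8, length = 2, mean = 8/2 ≈ 4.000
  cycle 1 → 0 → 1: weight = 8, length = 2, mean = 8/2 ≈ 4.000
Minimum mean = 3.000, attained e.g. along the cycle 0 → 0 with weight 3 and length 1. So λ(A) = 3/1 = 3.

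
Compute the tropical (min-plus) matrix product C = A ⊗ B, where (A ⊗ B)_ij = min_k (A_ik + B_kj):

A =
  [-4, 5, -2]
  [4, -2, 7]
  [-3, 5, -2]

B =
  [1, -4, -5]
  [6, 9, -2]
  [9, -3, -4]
A ⊗ B =
  [-3, -8, -9]
  [4, 0, -4]
  [-2, -7, -8]

Apply the min-plus product entry-by-entry:
  C[0][0] = min over k of (A[0][0] + B[0][0] = -4 + 1 = -3, A[0][1] + B[1][0] = 5 + 6 = 11, A[0][2] + B[2][0] = -2 + 9 = 7) = -3 (attained at k = 0)
  C[0][1] = min over k of (A[0][0] + B[0][1] = -4 + -4 = -8, A[0][1] + B[1][1] = 5 + 9 = 14, A[0][2] + B[2][1] = -2 + -3 = -5) = -8 (attained at k = 0)
  C[0][2] = min over k of (A[0][0] + B[0][2] = -4 + -5 = -9, A[0][1] + B[1][2] = 5 + -2 = 3, A[0][2] + B[2][2] = -2 + -4 = -6) = -9 (attained at k = 0)
  C[1][0] = min over k of (A[1][0] + B[0][0] = 4 + 1 = 5, A[1][1] + B[1][0] = -2 + 6 = 4, A[1][2] + B[2][0] = 7 + 9 = 16) = 4 (attained at k = 1)
  C[1][1] = min over k of (A[1][0] + B[0][1] = 4 + -4 = 0, A[1][1] + B[1][1] = -2 + 9 = 7, A[1][2] + B[2][1] = 7 + -3 = 4) = 0 (attained at k = 0)
  C[1][2] = min over k of (A[1][0] + B[0][2] = 4 + -5 = -1, A[1][1] + B[1][2] = -2 + -2 = -4, A[1][2] + B[2][2] = 7 + -4 = 3) = -4 (attained at k = 1)
  C[2][0] = min over k of (A[2][0] + B[0][0] = -3 + 1 = -2, A[2][1] + B[1][0] = 5 + 6 = 11, A[2][2] + B[2][0] = -2 + 9 = 7) = -2 (attained at k = 0)
  C[2][1] = min over k of (A[2][0] + B[0][1] = -3 + -4 = -7, A[2][1] + B[1][1] = 5 + 9 = 14, A[2][2] + B[2][1] = -2 + -3 = -5) = -7 (attained at k = 0)
  C[2][2] = min over k of (A[2][0] + B[0][2] = -3 + -5 = -8, A[2][1] + B[1][2] = 5 + -2 = 3, A[2][2] + B[2][2] = -2 + -4 = -6) = -8 (attained at k = 0)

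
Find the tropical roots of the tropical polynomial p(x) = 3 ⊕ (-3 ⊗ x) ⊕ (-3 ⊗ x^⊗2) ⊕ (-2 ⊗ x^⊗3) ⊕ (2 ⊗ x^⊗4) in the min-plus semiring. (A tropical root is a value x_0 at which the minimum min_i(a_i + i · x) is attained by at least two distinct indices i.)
Roots: {-4, -1, 0, 6}

Each tropical root is a break point of the lower envelope of the lines y = a_i + i · x (there are 5 lines, with slopes 0, 1, ..., 4). Only the lines that attain the minimum somewhere contribute to roots; other lines are dominated. Here the surviving (envelope) indices are i = 4, i = 3, i = 2, i = 1, i = 0.
Intersections between consecutive envelope lines give the roots: for adjacent envelope indices i < j the intersection is x = (a_i − a_j) / (j − i). Reading off the sorted break points: {-4, -1, 0, 6}.
Verification: at each break x_0, at least two indices attain the minimum of min_i(a_i + i · x_0).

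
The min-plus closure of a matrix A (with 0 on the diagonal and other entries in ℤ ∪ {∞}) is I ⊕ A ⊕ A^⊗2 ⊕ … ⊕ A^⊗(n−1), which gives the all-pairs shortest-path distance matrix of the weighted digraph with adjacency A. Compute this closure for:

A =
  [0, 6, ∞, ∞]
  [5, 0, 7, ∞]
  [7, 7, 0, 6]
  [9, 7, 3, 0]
Closure =
  [0, 6, 13, 19]
  [5, 0, 7, 13]
  [7, 7, 0, 6]
  [9, 7, 3, 0]

This is the Floyd-Warshall all-pairs shortest-path computation. For each intermediate vertex k = 0, 1, …, 3, update dist[i][j] ← min(dist[i][j], dist[i][k] + dist[k][j]). The final matrix gives, for each (i, j), the minimum total weight of any directed path from i to j (possibly empty when i = j).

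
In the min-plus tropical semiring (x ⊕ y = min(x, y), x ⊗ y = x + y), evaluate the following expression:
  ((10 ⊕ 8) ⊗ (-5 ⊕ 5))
((10 ⊕ 8) ⊗ (-5 ⊕ 5)) = 3

Expand innermost to outermost. Recall ⊕ takes the minimum of its arguments and ⊗ takes their sum. Working out the expression ((10 ⊕ 8) ⊗ (-5 ⊕ 5)) gives 3.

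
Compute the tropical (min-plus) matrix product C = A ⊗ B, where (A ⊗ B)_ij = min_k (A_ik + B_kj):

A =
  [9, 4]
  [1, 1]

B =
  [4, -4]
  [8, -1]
A ⊗ B =
  [12, 3]
  [5, -3]

Apply the min-plus product entry-by-entry:
  C[0][0] = min over k of (A[0][0] + B[0][0] = 9 + 4 = 13, A[0][1] + B[1][0] = 4 + 8 = 12) = 12 (attained at k = 1)
  C[0][1] = min over k of (A[0][0] + B[0][1] = 9 + -4 = 5, A[0][1] + B[1][1] = 4 + -1 = 3) = 3 (attained at k = 1)
  C[1][0] = min over k of (A[1][0] + B[0][0] = 1 + 4 = 5, A[1][1] + B[1][0] = 1 + 8 = 9) = 5 (attained at k = 0)
  C[1][1] = min over k of (A[1][0] + B[0][1] = 1 + -4 = -3, A[1][1] + B[1][1] = 1 + -1 = 0) = -3 (attained at k = 0)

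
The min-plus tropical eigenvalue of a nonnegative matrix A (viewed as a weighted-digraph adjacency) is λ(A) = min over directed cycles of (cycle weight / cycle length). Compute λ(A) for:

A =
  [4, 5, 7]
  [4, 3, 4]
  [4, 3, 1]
λ(A) = 1

Enumerate directed cycles and compute their means (weight / length). Sample:
  cycle 0 → 0: weight = 4, length = 1, mean = 4/1 ≈ 4.000
  cycle 1 → 1: weight = 3, length = 1, mean = 3/1 ≈ 3.000
  cycle 2 → 2: weight = 1, length = 1, mean = 1/1 ≈ 1.000
  cycle 0 → 1 → 0: weight = 9, length = 2, mean = 9/2 ≈ 4.500
  cycle 0 → 2 → 0: weight = 11, length = 2, mean = 11/2 ≈ 5.500
  cycle 1 → 0 → 1: weight = 9, length = 2, mean = 9/2 ≈ 4.500
Minimum mean = 1.000, attained e.g. along the cycle 2 → 2 with weight 1 and length 1. So λ(A) = 1/1 = 1.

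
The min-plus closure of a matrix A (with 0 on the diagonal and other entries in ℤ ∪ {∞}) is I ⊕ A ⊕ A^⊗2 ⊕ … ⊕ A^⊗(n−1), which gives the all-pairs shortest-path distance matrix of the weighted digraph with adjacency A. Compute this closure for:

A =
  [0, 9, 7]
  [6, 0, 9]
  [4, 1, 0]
Closure =
  [0, 8, 7]
  [6, 0, 9]
  [4, 1, 0]

This is the Floyd-Warshall all-pairs shortest-path computation. For each intermediate vertex k = 0, 1, …, 2, update dist[i][j] ← min(dist[i][j], dist[i][k] + dist[k][j]). The final matrix gives, for each (i, j), the minimum total weight of any directed path from i to j (possibly empty when i = j).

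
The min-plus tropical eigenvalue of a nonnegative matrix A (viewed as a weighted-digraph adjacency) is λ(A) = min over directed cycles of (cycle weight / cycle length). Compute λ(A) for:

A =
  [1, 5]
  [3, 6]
λ(A) = 1

Enumerate directed cycles and compute their means (weight / length). Sample:
  cycle 0 → 0: weight = 1, length = 1, mean = 1/1 ≈ 1.000
  cycle 1 → 1: weight = 6, length = 1, mean = 6/1 ≈ 6.000
  cycle 0 → 1 → 0: weight = 8, length = 2, mean = 8/2 ≈ 4.000
  cycle 1 → 0 → 1: weight = 8, length = 2, mean = 8/2 ≈ 4.000
Minimum mean = 1.000, attained e.g. along the cycle 0 → 0 with weight 1 and length 1. So λ(A) = 1/1 = 1.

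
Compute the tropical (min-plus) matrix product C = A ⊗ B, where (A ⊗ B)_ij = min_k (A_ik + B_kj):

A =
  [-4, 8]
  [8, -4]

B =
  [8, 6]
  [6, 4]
A ⊗ B =
  [4, 2]
  [2, 0]

Apply the min-plus product entry-by-entry:
  C[0][0] = min over k of (A[0][0] + B[0][0] = -4 + 8 = 4, A[0][1] + B[1][0] = 8 + 6 = 14) = 4 (attained at k = 0)
  C[0][1] = min over k of (A[0][0] + B[0][1] = -4 + 6 = 2, A[0][1] + B[1][1] = 8 + 4 = 12) = 2 (attained at k = 0)
  C[1][0] = min over k of (A[1][0] + B[0][0] = 8 + 8 = 16, A[1][1] + B[1][0] = -4 + 6 = 2) = 2 (attained at k = 1)
  C[1][1] = min over k of (A[1][0] + B[0][1] = 8 + 6 = 14, A[1][1] + B[1][1] = -4 + 4 = 0) = 0 (attained at k = 1)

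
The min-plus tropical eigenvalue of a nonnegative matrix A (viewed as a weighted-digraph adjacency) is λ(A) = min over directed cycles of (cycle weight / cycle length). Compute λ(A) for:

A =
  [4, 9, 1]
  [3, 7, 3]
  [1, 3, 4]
λ(A) = 1

Enumerate directed cycles and compute their means (weight / length). Sample:
  cycle 0 → 0: weight = 4, length = 1, mean = 4/1 ≈ 4.000
  cycle 1 → 1: weight = 7, length = 1, mean = 7/1 ≈ 7.000
  cycle 2 → 2: weight = 4, length = 1, mean = 4/1 ≈ 4.000
  cycle 0 → 1 → 0: weight = 12, length = 2, mean = 12/2 ≈ 6.000
  cycle 0 → 2 → 0: weight = 2, length = 2, mean = 2/2 ≈ 1.000
  cycle 1 → 0 → 1: weight = 12, length = 2, mean = 12/2 ≈ 6.000
Minimum mean = 1.000, attained e.g. along the cycle 0 → 2 → 0 with weight 2 and length 2. So λ(A) = 2/2 = 1.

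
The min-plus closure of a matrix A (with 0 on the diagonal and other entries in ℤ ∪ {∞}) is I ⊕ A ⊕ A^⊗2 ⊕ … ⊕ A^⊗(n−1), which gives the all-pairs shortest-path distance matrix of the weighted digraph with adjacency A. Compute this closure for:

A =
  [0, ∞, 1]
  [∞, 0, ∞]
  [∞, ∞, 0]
Closure =
  [0, ∞, 1]
  [∞, 0, ∞]
  [∞, ∞, 0]

This is the Floyd-Warshall all-pairs shortest-path computation. For each intermediate vertex k = 0, 1, …, 2, update dist[i][j] ← min(dist[i][j], dist[i][k] + dist[k][j]). The final matrix gives, for each (i, j), the minimum total weight of any directed path from i to j (possibly empty when i = j).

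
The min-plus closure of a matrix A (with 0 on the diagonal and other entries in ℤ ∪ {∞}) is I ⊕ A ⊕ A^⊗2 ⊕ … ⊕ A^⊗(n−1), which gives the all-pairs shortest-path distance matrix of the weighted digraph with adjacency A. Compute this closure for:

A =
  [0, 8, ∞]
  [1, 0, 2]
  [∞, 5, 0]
Closure =
  [0, 8, 10]
  [1, 0, 2]
  [6, 5, 0]

This is the Floyd-Warshall all-pairs shortest-path computation. For each intermediate vertex k = 0, 1, …, 2, update dist[i][j] ← min(dist[i][j], dist[i][k] + dist[k][j]). The final matrix gives, for each (i, j), the minimum total weight of any directed path from i to j (possibly empty when i = j).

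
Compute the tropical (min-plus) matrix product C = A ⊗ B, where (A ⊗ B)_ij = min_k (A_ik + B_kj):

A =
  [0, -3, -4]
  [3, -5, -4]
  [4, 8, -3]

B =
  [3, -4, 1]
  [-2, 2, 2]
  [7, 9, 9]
A ⊗ B =
  [-5, -4, -1]
  [-7, -3, -3]
  [4, 0, 5]

Apply the min-plus product entry-by-entry:
  C[0][0] = min over k of (A[0][0] + B[0][0] = 0 + 3 = 3, A[0][1] + B[1][0] = -3 + -2 = -5, A[0][2] + B[2][0] = -4 + 7 = 3) = -5 (attained at k = 1)
  C[0][1] = min over k of (A[0][0] + B[0][1] = 0 + -4 = -4, A[0][1] + B[1][1] = -3 + 2 = -1, A[0][2] + B[2][1] = -4 + 9 = 5) = -4 (attained at k = 0)
  C[0][2] = min over k of (A[0][0] + B[0][2] = 0 + 1 = 1, A[0][1] + B[1][2] = -3 + 2 = -1, A[0][2] + B[2][2] = -4 + 9 = 5) = -1 (attained at k = 1)
  C[1][0] = min over k of (A[1][0] + B[0][0] = 3 + 3 = 6, A[1][1] + B[1][0] = -5 + -2 = -7, A[1][2] + B[2][0] = -4 + 7 = 3) = -7 (attained at k = 1)
  C[1][1] = min over k of (A[1][0] + B[0][1] = 3 + -4 = -1, A[1][1] + B[1][1] = -5 + 2 = -3, A[1][2] + B[2][1] = -4 + 9 = 5) = -3 (attained at k = 1)
  C[1][2] = min over k of (A[1][0] + B[0][2] = 3 + 1 = 4, A[1][1] + B[1][2] = -5 + 2 = -3, A[1][2] + B[2][2] = -4 + 9 = 5) = -3 (attained at k = 1)
  C[2][0] = min over k of (A[2][0] + B[0][0] = 4 + 3 = 7, A[2][1] + B[1][0] = 8 + -2 = 6, A[2][2] + B[2][0] = -3 + 7 = 4) = 4 (attained at k = 2)
  C[2][1] = min over k of (A[2][0] + B[0][1] = 4 + -4 = 0, A[2][1] + B[1][1] = 8 + 2 = 10, A[2][2] + B[2][1] = -3 + 9 = 6) = 0 (attained at k = 0)
  C[2][2] = min over k of (A[2][0] + B[0][2] = 4 + 1 = 5, A[2][1] + B[1][2] = 8 + 2 = 10, A[2][2] + B[2][2] = -3 + 9 = 6) = 5 (attained at k = 0)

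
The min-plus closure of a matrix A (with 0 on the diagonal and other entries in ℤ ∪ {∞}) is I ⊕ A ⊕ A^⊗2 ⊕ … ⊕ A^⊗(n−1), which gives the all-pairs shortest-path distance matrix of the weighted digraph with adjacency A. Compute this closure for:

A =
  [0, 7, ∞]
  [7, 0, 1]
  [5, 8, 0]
Closure =
  [0, 7, 8]
  [6, 0, 1]
  [5, 8, 0]

This is the Floyd-Warshall all-pairs shortest-path computation. For each intermediate vertex k = 0, 1, …, 2, update dist[i][j] ← min(dist[i][j], dist[i][k] + dist[k][j]). The final matrix gives, for each (i, j), the minimum total weight of any directed path from i to j (possibly empty when i = j).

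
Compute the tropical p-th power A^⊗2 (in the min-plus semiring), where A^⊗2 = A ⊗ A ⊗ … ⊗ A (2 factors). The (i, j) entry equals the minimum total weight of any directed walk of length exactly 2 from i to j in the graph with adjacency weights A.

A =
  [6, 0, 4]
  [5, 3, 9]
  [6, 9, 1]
A^⊗2 =
  [5, 3, 5]
  [8, 5, 9]
  [7, 6, 2]

Each entry (A^⊗2)_ij equals the minimum over all length-2 walks i = v_0 → v_1 → … → v_2 = j of Σ_t A[v_t][v_{t+1}]. For example, for (i, j) = (0, 2) we minimise over 3 possible intermediate vertex sequences; the minimum is 5, attained along the walk 0 → 2 → 2.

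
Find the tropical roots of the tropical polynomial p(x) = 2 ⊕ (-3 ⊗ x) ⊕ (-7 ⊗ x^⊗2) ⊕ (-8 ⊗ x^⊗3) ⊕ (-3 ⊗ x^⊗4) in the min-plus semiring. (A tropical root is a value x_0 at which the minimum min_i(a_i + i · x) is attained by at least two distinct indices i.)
Roots: {-5, 1, 4, 5}

Each tropical root is a break point of the lower envelope of the lines y = a_i + i · x (there are 5 lines, with slopes 0, 1, ..., 4). Only the lines that attain the minimum somewhere contribute to roots; other lines are dominated. Here the surviving (envelope) indices are i = 4, i = 3, i = 2, i = 1, i = 0.
Intersections between consecutive envelope lines give the roots: for adjacent envelope indices i < j the intersection is x = (a_i − a_j) / (j − i). Reading off the sorted break points: {-5, 1, 4, 5}.
Verification: at each break x_0, at least two indices attain the minimum of min_i(a_i + i · x_0).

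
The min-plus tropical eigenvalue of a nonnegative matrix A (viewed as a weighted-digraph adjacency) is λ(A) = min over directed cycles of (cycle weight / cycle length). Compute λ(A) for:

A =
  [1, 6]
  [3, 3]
λ(A) = 1

Enumerate directed cycles and compute their means (weight / length). Sample:
  cycle 0 → 0: weight = 1, length = 1, mean = 1/1 ≈ 1.000
  cycle 1 → 1: weight = 3, length = 1, mean = 3/1 ≈ 3.000
  cycle 0 → 1 → 0: weight = 9, length = 2, mean = 9/2 ≈ 4.500
  cycle 1 → 0 → 1: weight = 9, length = 2, mean = 9/2 ≈ 4.500
Minimum mean = 1.000, attained e.g. along the cycle 0 → 0 with weight 1 and length 1. So λ(A) = 1/1 = 1.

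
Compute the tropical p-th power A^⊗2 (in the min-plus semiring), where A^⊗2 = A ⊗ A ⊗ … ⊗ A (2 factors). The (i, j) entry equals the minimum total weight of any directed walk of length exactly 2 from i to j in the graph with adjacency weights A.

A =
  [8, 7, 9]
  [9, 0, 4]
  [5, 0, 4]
A^⊗2 =
  [14, 7, 11]
  [9, 0, 4]
  [9, 0, 4]

Each entry (A^⊗2)_ij equals the minimum over all length-2 walks i = v_0 → v_1 → … → v_2 = j of Σ_t A[v_t][v_{t+1}]. For example, for (i, j) = (0, 2) we minimise over 3 possible intermediate vertex sequences; the minimum is 11, attained along the walk 0 → 1 → 2.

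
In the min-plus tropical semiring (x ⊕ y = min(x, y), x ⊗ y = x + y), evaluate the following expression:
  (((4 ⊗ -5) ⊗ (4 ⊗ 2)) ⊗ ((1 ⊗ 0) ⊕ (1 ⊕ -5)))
(((4 ⊗ -5) ⊗ (4 ⊗ 2)) ⊗ ((1 ⊗ 0) ⊕ (1 ⊕ -5))) = 0

Expand innermost to outermost. Recall ⊕ takes the minimum of its arguments and ⊗ takes their sum. Working out the expression (((4 ⊗ -5) ⊗ (4 ⊗ 2)) ⊗ ((1 ⊗ 0) ⊕ (1 ⊕ -5))) gives 0.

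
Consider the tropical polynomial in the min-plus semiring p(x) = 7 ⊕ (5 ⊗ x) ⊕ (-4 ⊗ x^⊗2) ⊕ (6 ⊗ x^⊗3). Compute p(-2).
p(-2) = -8

A tropical monomial a ⊗ x^⊗i evaluates to a + i · x. Evaluating each term at x = -2:
  Term 0 contributes 7 + 0 · -2 = 7
  Term 1 contributes 5 + 1 · -2 = 3
  Term 2 contributes -4 + 2 · -2 = -8
  Term 3 contributes 6 + 3 · -2 = 0
p(-2) = ⊕ of these = min[7, 3, -8, 0] = -8.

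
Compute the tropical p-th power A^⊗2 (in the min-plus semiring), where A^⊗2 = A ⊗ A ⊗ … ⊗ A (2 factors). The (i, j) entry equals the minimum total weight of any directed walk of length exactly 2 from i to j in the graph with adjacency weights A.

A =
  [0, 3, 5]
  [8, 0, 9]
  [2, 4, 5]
A^⊗2 =
  [0, 3, 5]
  [8, 0, 9]
  [2, 4, 7]

Each entry (A^⊗2)_ij equals the minimum over all length-2 walks i = v_0 → v_1 → … → v_2 = j of Σ_t A[v_t][v_{t+1}]. For example, for (i, j) = (0, 2) we minimise over 3 possible intermediate vertex sequences; the minimum is 5, attained along the walk 0 → 0 → 2.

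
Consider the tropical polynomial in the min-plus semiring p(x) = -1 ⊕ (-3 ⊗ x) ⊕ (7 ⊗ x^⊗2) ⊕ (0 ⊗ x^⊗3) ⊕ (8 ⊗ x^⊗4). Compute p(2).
p(2) = -1

A tropical monomial a ⊗ x^⊗i evaluates to a + i · x. Evaluating each term at x = 2:
  Term 0 contributes -1 + 0 · 2 = -1
  Term 1 contributes -3 + 1 · 2 = -1
  Term 2 contributes 7 + 2 · 2 = 11
  Term 3 contributes 0 + 3 · 2 = 6
  Term 4 contributes 8 + 4 · 2 = 16
p(2) = ⊕ of these = min[-1, -1, 11, 6, 16] = -1.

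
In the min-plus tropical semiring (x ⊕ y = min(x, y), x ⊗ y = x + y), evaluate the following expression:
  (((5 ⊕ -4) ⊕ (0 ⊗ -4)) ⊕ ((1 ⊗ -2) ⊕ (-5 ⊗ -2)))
(((5 ⊕ -4) ⊕ (0 ⊗ -4)) ⊕ ((1 ⊗ -2) ⊕ (-5 ⊗ -2))) = -7

Expand innermost to outermost. Recall ⊕ takes the minimum of its arguments and ⊗ takes their sum. Working out the expression (((5 ⊕ -4) ⊕ (0 ⊗ -4)) ⊕ ((1 ⊗ -2) ⊕ (-5 ⊗ -2))) gives -7.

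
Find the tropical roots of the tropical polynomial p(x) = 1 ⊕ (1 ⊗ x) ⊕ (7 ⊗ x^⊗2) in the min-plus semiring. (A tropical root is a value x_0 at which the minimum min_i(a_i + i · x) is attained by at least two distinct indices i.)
Roots: {-6, 0}

Each tropical root is a break point of the lower envelope of the lines y = a_i + i · x (there are 3 lines, with slopes 0, 1, ..., 2). Only the lines that attain the minimum somewhere contribute to roots; other lines are dominated. Here the surviving (envelope) indices are i = 2, i = 1, i = 0.
Intersections between consecutive envelope lines give the roots: for adjacent envelope indices i < j the intersection is x = (a_i − a_j) / (j − i). Reading off the sorted break points: {-6, 0}.
Verification: at each break x_0, at least two indices attain the minimum of min_i(a_i + i · x_0).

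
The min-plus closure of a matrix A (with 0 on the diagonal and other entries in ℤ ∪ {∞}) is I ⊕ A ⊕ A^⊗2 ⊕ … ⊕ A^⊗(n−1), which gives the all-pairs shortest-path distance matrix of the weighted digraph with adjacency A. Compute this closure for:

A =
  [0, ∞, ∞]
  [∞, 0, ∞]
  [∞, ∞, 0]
Closure =
  [0, ∞, ∞]
  [∞, 0, ∞]
  [∞, ∞, 0]

This is the Floyd-Warshall all-pairs shortest-path computation. For each intermediate vertex k = 0, 1, …, 2, update dist[i][j] ← min(dist[i][j], dist[i][k] + dist[k][j]). The final matrix gives, for each (i, j), the minimum total weight of any directed path from i to j (possibly empty when i = j).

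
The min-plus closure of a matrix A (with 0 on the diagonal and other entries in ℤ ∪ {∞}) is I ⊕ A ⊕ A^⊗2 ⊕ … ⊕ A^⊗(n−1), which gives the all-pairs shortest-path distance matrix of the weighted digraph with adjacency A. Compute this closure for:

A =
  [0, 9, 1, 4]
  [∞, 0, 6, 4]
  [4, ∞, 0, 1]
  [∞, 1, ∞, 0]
Closure =
  [0, 3, 1, 2]
  [10, 0, 6, 4]
  [4, 2, 0, 1]
  [11, 1, 7, 0]

This is the Floyd-Warshall all-pairs shortest-path computation. For each intermediate vertex k = 0, 1, …, 3, update dist[i][j] ← min(dist[i][j], dist[i][k] + dist[k][j]). The final matrix gives, for each (i, j), the minimum total weight of any directed path from i to j (possibly empty when i = j).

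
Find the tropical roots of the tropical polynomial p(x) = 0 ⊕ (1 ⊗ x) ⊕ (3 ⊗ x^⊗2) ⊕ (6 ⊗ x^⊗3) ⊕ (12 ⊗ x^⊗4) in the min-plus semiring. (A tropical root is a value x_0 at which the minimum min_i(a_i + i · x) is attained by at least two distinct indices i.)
Roots: {-6, -3, -2, -1}

Each tropical root is a break point of the lower envelope of the lines y = a_i + i · x (there are 5 lines, with slopes 0, 1, ..., 4). Only the lines that attain the minimum somewhere contribute to roots; other lines are dominated. Here the surviving (envelope) indices are i = 4, i = 3, i = 2, i = 1, i = 0.
Intersections between consecutive envelope lines give the roots: for adjacent envelope indices i < j the intersection is x = (a_i − a_j) / (j − i). Reading off the sorted break points: {-6, -3, -2, -1}.
Verification: at each break x_0, at least two indices attain the minimum of min_i(a_i + i · x_0).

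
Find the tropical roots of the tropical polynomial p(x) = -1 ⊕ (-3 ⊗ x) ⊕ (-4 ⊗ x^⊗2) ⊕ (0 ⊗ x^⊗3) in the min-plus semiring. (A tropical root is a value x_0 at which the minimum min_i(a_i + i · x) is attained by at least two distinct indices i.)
Roots: {-4, 1, 2}

Each tropical root is a break point of the lower envelope of the lines y = a_i + i · x (there are 4 lines, with slopes 0, 1, ..., 3). Only the lines that attain the minimum somewhere contribute to roots; other lines are dominated. Here the surviving (envelope) indices are i = 3, i = 2, i = 1, i = 0.
Intersections between consecutive envelope lines give the roots: for adjacent envelope indices i < j the intersection is x = (a_i − a_j) / (j − i). Reading off the sorted break points: {-4, 1, 2}.
Verification: at each break x_0, at least two indices attain the minimum of min_i(a_i + i · x_0).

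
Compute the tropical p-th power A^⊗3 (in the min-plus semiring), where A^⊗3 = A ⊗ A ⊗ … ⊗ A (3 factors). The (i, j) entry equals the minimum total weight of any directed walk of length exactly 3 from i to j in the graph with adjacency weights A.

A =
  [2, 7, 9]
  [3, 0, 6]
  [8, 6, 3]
A^⊗3 =
  [6, 7, 13]
  [3, 0, 6]
  [9, 6, 9]

Each entry (A^⊗3)_ij equals the minimum over all length-3 walks i = v_0 → v_1 → … → v_3 = j of Σ_t A[v_t][v_{t+1}]. For example, for (i, j) = (0, 2) we minimise over 9 possible intermediate vertex sequences; the minimum is 13, attained along the walk 0 → 0 → 0 → 2.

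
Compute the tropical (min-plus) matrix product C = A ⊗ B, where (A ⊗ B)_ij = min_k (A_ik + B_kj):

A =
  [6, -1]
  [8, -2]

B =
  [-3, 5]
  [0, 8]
A ⊗ B =
  [-1, 7]
  [-2, 6]

Apply the min-plus product entry-by-entry:
  C[0][0] = min over k of (A[0][0] + B[0][0] = 6 + -3 = 3, A[0][1] + B[1][0] = -1 + 0 = -1) = -1 (attained at k = 1)
  C[0][1] = min over k of (A[0][0] + B[0][1] = 6 + 5 = 11, A[0][1] + B[1][1] = -1 + 8 = 7) = 7 (attained at k = 1)
  C[1][0] = min over k of (A[1][0] + B[0][0] = 8 + -3 = 5, A[1][1] + B[1][0] = -2 + 0 = -2) = -2 (attained at k = 1)
  C[1][1] = min over k of (A[1][0] + B[0][1] = 8 + 5 = 13, A[1][1] + B[1][1] = -2 + 8 = 6) = 6 (attained at k = 1)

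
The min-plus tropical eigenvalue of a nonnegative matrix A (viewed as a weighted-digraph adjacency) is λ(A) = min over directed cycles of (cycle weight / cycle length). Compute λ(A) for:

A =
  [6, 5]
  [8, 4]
λ(A) = 4

Enumerate directed cycles and compute their means (weight / length). Sample:
  cycle 0 → 0: weight = 6, length = 1, mean = 6/1 ≈ 6.000
  cycle 1 → 1: weight = 4, length = 1, mean = 4/1 ≈ 4.000
  cycle 0 → 1 → 0: weight = 13, length = 2, mean = 13/2 ≈ 6.500
  cycle 1 → 0 → 1: weight = 13, length = 2, mean = 13/2 ≈ 6.500
Minimum mean = 4.000, attained e.g. along the cycle 1 → 1 with weight 4 and length 1. So λ(A) = 4/1 = 4.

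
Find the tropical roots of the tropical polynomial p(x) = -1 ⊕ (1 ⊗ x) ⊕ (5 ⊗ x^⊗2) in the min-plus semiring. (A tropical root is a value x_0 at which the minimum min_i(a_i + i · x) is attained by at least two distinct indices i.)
Roots: {-4, -2}

Each tropical root is a break point of the lower envelope of the lines y = a_i + i · x (there are 3 lines, with slopes 0, 1, ..., 2). Only the lines that attain the minimum somewhere contribute to roots; other lines are dominated. Here the surviving (envelope) indices are i = 2, i = 1, i = 0.
Intersections between consecutive envelope lines give the roots: for adjacent envelope indices i < j the intersection is x = (a_i − a_j) / (j − i). Reading off the sorted break points: {-4, -2}.
Verification: at each break x_0, at least two indices attain the minimum of min_i(a_i + i · x_0).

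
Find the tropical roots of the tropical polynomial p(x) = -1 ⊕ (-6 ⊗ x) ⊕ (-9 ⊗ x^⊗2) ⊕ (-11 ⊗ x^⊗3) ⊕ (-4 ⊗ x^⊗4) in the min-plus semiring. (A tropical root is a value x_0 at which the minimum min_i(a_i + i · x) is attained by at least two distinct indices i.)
Roots: {-7, 2, 3, 5}

Each tropical root is a break point of the lower envelope of the lines y = a_i + i · x (there are 5 lines, with slopes 0, 1, ..., 4). Only the lines that attain the minimum somewhere contribute to roots; other lines are dominated. Here the surviving (envelope) indices are i = 4, i = 3, i = 2, i = 1, i = 0.
Intersections between consecutive envelope lines give the roots: for adjacent envelope indices i < j the intersection is x = (a_i − a_j) / (j − i). Reading off the sorted break points: {-7, 2, 3, 5}.
Verification: at each break x_0, at least two indices attain the minimum of min_i(a_i + i · x_0).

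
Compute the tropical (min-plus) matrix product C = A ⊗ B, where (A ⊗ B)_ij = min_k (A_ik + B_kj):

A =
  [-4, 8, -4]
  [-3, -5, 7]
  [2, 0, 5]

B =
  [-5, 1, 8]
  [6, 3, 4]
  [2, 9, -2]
A ⊗ B =
  [-9, -3, -6]
  [-8, -2, -1]
  [-3, 3, 3]

Apply the min-plus product entry-by-entry:
  C[0][0] = min over k of (A[0][0] + B[0][0] = -4 + -5 = -9, A[0][1] + B[1][0] = 8 + 6 = 14, A[0][2] + B[2][0] = -4 + 2 = -2) = -9 (attained at k = 0)
  C[0][1] = min over k of (A[0][0] + B[0][1] = -4 + 1 = -3, A[0][1] + B[1][1] = 8 + 3 = 11, A[0][2] + B[2][1] = -4 + 9 = 5) = -3 (attained at k = 0)
  C[0][2] = min over k of (A[0][0] + B[0][2] = -4 + 8 = 4, A[0][1] + B[1][2] = 8 + 4 = 12, A[0][2] + B[2][2] = -4 + -2 = -6) = -6 (attained at k = 2)
  C[1][0] = min over k of (A[1][0] + B[0][0] = -3 + -5 = -8, A[1][1] + B[1][0] = -5 + 6 = 1, A[1][2] + B[2][0] = 7 + 2 = 9) = -8 (attained at k = 0)
  C[1][1] = min over k of (A[1][0] + B[0][1] = -3 + 1 = -2, A[1][1] + B[1][1] = -5 + 3 = -2, A[1][2] + B[2][1] = 7 + 9 = 16) = -2 (attained at k = 0)
  C[1][2] = min over k of (A[1][0] + B[0][2] = -3 + 8 = 5, A[1][1] + B[1][2] = -5 + 4 = -1, A[1][2] + B[2][2] = 7 + -2 = 5) = -1 (attained at k = 1)
  C[2][0] = min over k of (A[2][0] + B[0][0] = 2 + -5 = -3, A[2][1] + B[1][0] = 0 + 6 = 6, A[2][2] + B[2][0] = 5 + 2 = 7) = -3 (attained at k = 0)
  C[2][1] = min over k of (A[2][0] + B[0][1] = 2 + 1 = 3, A[2][1] + B[1][1] = 0 + 3 = 3, A[2][2] + B[2][1] = 5 + 9 = 14) = 3 (attained at k = 0)
  C[2][2] = min over k of (A[2][0] + B[0][2] = 2 + 8 = 10, A[2][1] + B[1][2] = 0 + 4 = 4, A[2][2] + B[2][2] = 5 + -2 = 3) = 3 (attained at k = 2)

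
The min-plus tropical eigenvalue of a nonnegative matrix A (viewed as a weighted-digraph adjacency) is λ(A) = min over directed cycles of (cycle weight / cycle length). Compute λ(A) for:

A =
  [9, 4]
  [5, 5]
λ(A) = 9/2

Enumerate directed cycles and compute their means (weight / length). Sample:
  cycle 0 → 0: weight = 9, length = 1, mean = 9/1 ≈ 9.000
  cycle 1 → 1: weight = 5, length = 1, mean = 5/1 ≈ 5.000
  cycle 0 → 1 → 0: weight = 9, length = 2, mean = 9/2 ≈ 4.500
  cycle 1 → 0 → 1: weight = 9, length = 2, mean = 9/2 ≈ 4.500
Minimum mean = 4.500, attained e.g. along the cycle 0 → 1 → 0 with weight 9 and length 2. So λ(A) = 9/2 = 9/2.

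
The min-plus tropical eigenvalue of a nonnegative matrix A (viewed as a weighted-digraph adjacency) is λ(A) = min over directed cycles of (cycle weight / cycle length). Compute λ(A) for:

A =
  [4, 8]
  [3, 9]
λ(A) = 4

Enumerate directed cycles and compute their means (weight / length). Sample:
  cycle 0 → 0: weight = 4, length = 1, mean = 4/1 ≈ 4.000
  cycle 1 → 1: weight = 9, length = 1, mean = 9/1 ≈ 9.000
  cycle 0 → 1 → 0: weight = 11, length = 2, mean = 11/2 ≈ 5.500
  cycle 1 → 0 → 1: weight = 11, length = 2, mean = 11/2 ≈ 5.500
Minimum mean = 4.000, attained e.g. along the cycle 0 → 0 with weight 4 and length 1. So λ(A) = 4/1 = 4.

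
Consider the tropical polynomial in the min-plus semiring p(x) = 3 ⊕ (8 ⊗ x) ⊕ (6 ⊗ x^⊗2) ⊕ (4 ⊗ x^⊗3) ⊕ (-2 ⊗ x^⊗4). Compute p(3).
p(3) = 3

A tropical monomial a ⊗ x^⊗i evaluates to a + i · x. Evaluating each term at x = 3:
  Term 0 contributes 3 + 0 · 3 = 3
  Term 1 contributes 8 + 1 · 3 = 11
  Term 2 contributes 6 + 2 · 3 = 12
  Term 3 contributes 4 + 3 · 3 = 13
  Term 4 contributes -2 + 4 · 3 = 10
p(3) = ⊕ of these = min[3, 11, 12, 13, 10] = 3.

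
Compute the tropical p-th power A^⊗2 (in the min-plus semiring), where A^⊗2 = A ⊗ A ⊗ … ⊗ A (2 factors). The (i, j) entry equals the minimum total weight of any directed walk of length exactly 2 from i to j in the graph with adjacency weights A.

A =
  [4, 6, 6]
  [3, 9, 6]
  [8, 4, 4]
A^⊗2 =
  [8, 10, 10]
  [7, 9, 9]
  [7, 8, 8]

Each entry (A^⊗2)_ij equals the minimum over all length-2 walks i = v_0 → v_1 → … → v_2 = j of Σ_t A[v_t][v_{t+1}]. For example, for (i, j) = (0, 2) we minimise over 3 possible intermediate vertex sequences; the minimum is 10, attained along the walk 0 → 0 → 2.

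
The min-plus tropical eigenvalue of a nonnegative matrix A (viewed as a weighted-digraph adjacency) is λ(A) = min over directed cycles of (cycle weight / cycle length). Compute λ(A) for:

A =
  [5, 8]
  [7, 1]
λ(A) = 1

Enumerate directed cycles and compute their means (weight / length). Sample:
  cycle 0 → 0: weight = 5, length = 1, mean = 5/1 ≈ 5.000
  cycle 1 → 1: weight = 1, length = 1, mean = 1/1 ≈ 1.000
  cycle 0 → 1 → 0: weight = 15, length = 2, mean = 15/2 ≈ 7.500
  cycle 1 → 0 → 1: weight = 15, length = 2, mean = 15/2 ≈ 7.500
Minimum mean = 1.000, attained e.g. along the cycle 1 → 1 with weight 1 and length 1. So λ(A) = 1/1 = 1.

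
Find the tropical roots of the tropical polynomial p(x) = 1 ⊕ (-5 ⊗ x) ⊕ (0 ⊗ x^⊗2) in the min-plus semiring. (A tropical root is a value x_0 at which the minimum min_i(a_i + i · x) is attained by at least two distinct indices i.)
Roots: {-5, 6}

Each tropical root is a break point of the lower envelope of the lines y = a_i + i · x (there are 3 lines, with slopes 0, 1, ..., 2). Only the lines that attain the minimum somewhere contribute to roots; other lines are dominated. Here the surviving (envelope) indices are i = 2, i = 1, i = 0.
Intersections between consecutive envelope lines give the roots: for adjacent envelope indices i < j the intersection is x = (a_i − a_j) / (j − i). Reading off the sorted break points: {-5, 6}.
Verification: at each break x_0, at least two indices attain the minimum of min_i(a_i + i · x_0).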